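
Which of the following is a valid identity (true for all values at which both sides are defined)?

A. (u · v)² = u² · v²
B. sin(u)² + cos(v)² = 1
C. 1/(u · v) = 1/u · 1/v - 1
A: holds — e.g. at (1, 5), both sides equal 25.
B: fails at (0, 1) — LHS = cos(1)² ≈ 0.2919, RHS = 1.
C: fails at (2, 5) — LHS = 1/10, RHS = -9/10.

Answer: A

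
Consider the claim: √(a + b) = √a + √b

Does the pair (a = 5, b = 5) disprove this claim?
Substituting a = 5, b = 5:
LHS = √(5 + 5) = √(10) ≈ 3.162
RHS = √5 + √5 = 2·√(5) ≈ 4.472

Since LHS ≠ RHS, this pair disproves the claim.

Answer: Yes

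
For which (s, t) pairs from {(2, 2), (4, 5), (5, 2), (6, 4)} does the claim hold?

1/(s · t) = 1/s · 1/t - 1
None

Testing each pair:
(2, 2): LHS = 1/4, RHS = -3/4 → fails
(4, 5): LHS = 1/20, RHS = -19/20 → fails
(5, 2): LHS = 1/10, RHS = -9/10 → fails
(6, 4): LHS = 1/24, RHS = -23/24 → fails

No pair satisfies the claim.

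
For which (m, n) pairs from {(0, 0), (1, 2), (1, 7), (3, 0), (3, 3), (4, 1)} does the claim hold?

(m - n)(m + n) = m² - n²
Testing each pair:
(0, 0): LHS = 0, RHS = 0 → holds
(1, 2): LHS = -3, RHS = -3 → holds
(1, 7): LHS = -48, RHS = -48 → holds
(3, 0): LHS = 9, RHS = 9 → holds
(3, 3): LHS = 0, RHS = 0 → holds
(4, 1): LHS = 15, RHS = 15 → holds

Every pair satisfies the claim.

Answer: All pairs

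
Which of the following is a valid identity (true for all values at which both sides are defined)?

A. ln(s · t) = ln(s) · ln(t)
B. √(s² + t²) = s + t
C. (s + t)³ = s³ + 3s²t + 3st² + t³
C

A: fails at (5, 5) — LHS = ln(25) ≈ 3.219, RHS = ln(5)² ≈ 2.59.
B: fails at (3, 7) — LHS = √(58) ≈ 7.616, RHS = 10.
C: holds — e.g. at (1, 5), both sides equal 216.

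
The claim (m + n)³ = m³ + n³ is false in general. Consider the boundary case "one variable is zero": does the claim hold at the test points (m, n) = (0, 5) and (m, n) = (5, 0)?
At (0, 5): LHS = 125, RHS = 125 → equal
At (5, 0): LHS = 125, RHS = 125 → equal

So the claim does hold at both of these boundary points, even though it is not an identity.

Answer: Yes, holds at both test points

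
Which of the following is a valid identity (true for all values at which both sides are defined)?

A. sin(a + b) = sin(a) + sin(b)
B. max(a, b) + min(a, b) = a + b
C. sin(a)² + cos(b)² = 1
B

A: fails at (3, 5) — LHS = sin(8) ≈ 0.9894, RHS = sin(5) + sin(3) ≈ -0.8178.
B: holds — e.g. at (2, 4), both sides equal 6.
C: fails at (2, 7) — LHS = cos(7)² + sin(2)² ≈ 1.395, RHS = 1.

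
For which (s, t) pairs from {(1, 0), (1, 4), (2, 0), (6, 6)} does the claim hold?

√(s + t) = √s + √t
Testing each pair:
(1, 0): LHS = 1, RHS = 1 → holds
(1, 4): LHS = √(5) ≈ 2.236, RHS = 3 → fails
(2, 0): LHS = √(2) ≈ 1.414, RHS = √(2) ≈ 1.414 → holds
(6, 6): LHS = 2·√(3) ≈ 3.464, RHS = 2·√(6) ≈ 4.899 → fails

2 of 4 pairs satisfy the claim.

Answer: (1, 0), (2, 0)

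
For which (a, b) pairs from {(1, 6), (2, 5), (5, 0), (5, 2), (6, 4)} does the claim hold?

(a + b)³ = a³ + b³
(5, 0)

Testing each pair:
(1, 6): LHS = 343, RHS = 217 → fails
(2, 5): LHS = 343, RHS = 133 → fails
(5, 0): LHS = 125, RHS = 125 → holds
(5, 2): LHS = 343, RHS = 133 → fails
(6, 4): LHS = 1000, RHS = 280 → fails

1 of 5 pairs satisfies the claim.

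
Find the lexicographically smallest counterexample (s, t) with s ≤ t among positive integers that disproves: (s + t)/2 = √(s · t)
(s, t) = (1, 2)

At (1, 1): both sides equal 1, so it holds there.

Substituting (1, 2) into the claim:
LHS = (1 + 2)/2 = 3/2
RHS = √(1 · 2) = √(2) ≈ 1.414

Since LHS ≠ RHS, this pair disproves the claim, and no lexicographically smaller pair (s ≤ t, positive integers) does.

For instance (1, 7) is also a counterexample (LHS = 4, RHS = √(7) ≈ 2.646), but it's lexicographically larger.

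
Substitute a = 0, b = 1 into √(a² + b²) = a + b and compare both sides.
LHS = √(0² + 1²) = 1
RHS = 0 + 1 = 1

LHS = RHS: the two sides agree.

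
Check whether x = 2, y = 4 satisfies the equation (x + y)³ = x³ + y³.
Substituting x = 2, y = 4:

LHS = (2 + 4)³ = 216
RHS = 2³ + 4³ = 72

LHS ≠ RHS, so the equation does not hold at this point.

Answer: Fails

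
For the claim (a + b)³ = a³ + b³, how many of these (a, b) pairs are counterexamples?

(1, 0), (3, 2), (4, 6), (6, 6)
3

Testing each pair:
(1, 0): LHS = 1, RHS = 1 → satisfies claim
(3, 2): LHS = 125, RHS = 35 → counterexample
(4, 6): LHS = 1000, RHS = 280 → counterexample
(6, 6): LHS = 1728, RHS = 432 → counterexample

That makes 3 counterexamples.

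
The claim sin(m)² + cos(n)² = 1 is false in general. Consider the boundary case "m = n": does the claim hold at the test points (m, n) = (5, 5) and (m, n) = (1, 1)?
At (5, 5): LHS = cos(5)² + sin(5)² = 1, RHS = 1 → equal
At (1, 1): LHS = cos(1)² + sin(1)² = 1, RHS = 1 → equal

So the claim does hold at both of these boundary points, even though it is not an identity.

Answer: Yes, holds at both test points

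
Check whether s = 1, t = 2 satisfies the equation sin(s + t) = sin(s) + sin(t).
Substituting s = 1, t = 2:

LHS = sin(1 + 2) = sin(3) ≈ 0.1411
RHS = sin(1) + sin(2) ≈ 1.751

LHS ≠ RHS, so the equation does not hold at this point.

Answer: Fails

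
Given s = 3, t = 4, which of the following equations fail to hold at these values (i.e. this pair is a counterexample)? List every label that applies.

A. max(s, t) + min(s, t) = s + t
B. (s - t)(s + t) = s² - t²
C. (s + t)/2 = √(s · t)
C

Evaluating each claim at the given values:
A. LHS = 7, RHS = 7 → holds here (LHS = RHS)
B. LHS = -7, RHS = -7 → holds here (LHS = RHS)
C. LHS = 7/2, RHS = 2·√(3) ≈ 3.464 → fails here (LHS ≠ RHS)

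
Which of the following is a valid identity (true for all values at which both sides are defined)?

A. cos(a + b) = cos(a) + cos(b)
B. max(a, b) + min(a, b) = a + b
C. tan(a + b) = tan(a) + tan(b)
B

A: fails at (2, 2) — LHS = cos(4) ≈ -0.6536, RHS = 2·cos(2) ≈ -0.8323.
B: holds — e.g. at (3, 4), both sides equal 7.
C: fails at (3, 5) — LHS = tan(8) ≈ -6.8, RHS = tan(5) + tan(3) ≈ -3.523.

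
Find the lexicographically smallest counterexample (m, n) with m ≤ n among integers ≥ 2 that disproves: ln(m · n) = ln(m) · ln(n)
(m, n) = (2, 2)

Substituting (2, 2) into the claim:
LHS = ln(2 · 2) = ln(4) ≈ 1.386
RHS = ln(2) · ln(2) = ln(2)² ≈ 0.4805

Since LHS ≠ RHS, this pair disproves the claim, and no lexicographically smaller pair (m ≤ n, integers ≥ 2) does.

For instance (8, 9) is also a counterexample (LHS = ln(72) ≈ 4.277, RHS = ln(8)·ln(9) ≈ 4.569), but it's lexicographically larger.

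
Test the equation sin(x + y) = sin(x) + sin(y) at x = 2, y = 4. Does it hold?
Substituting x = 2, y = 4:

LHS = sin(2 + 4) = sin(6) ≈ -0.2794
RHS = sin(2) + sin(4) ≈ 0.1525

LHS ≠ RHS, so the equation does not hold at this point.

Answer: Fails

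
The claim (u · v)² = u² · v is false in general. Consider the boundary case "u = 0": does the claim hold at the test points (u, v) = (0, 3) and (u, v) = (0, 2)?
At (0, 3): LHS = 0, RHS = 0 → equal
At (0, 2): LHS = 0, RHS = 0 → equal

So the claim does hold at both of these boundary points, even though it is not an identity.

Answer: Yes, holds at both test points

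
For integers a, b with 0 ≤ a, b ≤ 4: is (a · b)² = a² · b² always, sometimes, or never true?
Always true

The identity holds for every pair in the range. For instance at (a, b) = (4, 2): both sides equal 64.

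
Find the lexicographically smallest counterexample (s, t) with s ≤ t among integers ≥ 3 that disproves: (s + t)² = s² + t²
Substituting (3, 3) into the claim:
LHS = (3 + 3)² = 36
RHS = 3² + 3² = 18

Since LHS ≠ RHS, this pair disproves the claim, and no lexicographically smaller pair (s ≤ t, integers ≥ 3) does.

For instance (3, 7) is also a counterexample (LHS = 100, RHS = 58), but it's lexicographically larger.

Answer: (s, t) = (3, 3)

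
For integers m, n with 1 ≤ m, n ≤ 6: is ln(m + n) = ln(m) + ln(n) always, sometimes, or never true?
Sometimes true

It holds at (m, n) = (2, 2) (both sides equal ln(4) ≈ 1.386), but fails at (m, n) = (2, 1) (LHS = ln(3) ≈ 1.099, RHS = ln(2) ≈ 0.6931).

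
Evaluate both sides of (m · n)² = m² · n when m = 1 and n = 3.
LHS = (1 · 3)² = 9
RHS = 1² · 3 = 3

LHS ≠ RHS, so the equation does not hold here.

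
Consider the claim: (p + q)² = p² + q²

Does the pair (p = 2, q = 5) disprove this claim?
Substituting p = 2, q = 5:
LHS = (2 + 5)² = 49
RHS = 2² + 5² = 29

Since LHS ≠ RHS, this pair disproves the claim.

Answer: Yes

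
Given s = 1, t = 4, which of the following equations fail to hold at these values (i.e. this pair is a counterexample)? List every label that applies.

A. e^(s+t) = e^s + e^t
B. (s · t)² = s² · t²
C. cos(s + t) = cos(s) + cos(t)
A, C

Evaluating each claim at the given values:
A. LHS = e^5 ≈ 148.4, RHS = e + e^4 ≈ 57.32 → fails here (LHS ≠ RHS)
B. LHS = 16, RHS = 16 → holds here (LHS = RHS)
C. LHS = cos(5) ≈ 0.2837, RHS = cos(4) + cos(1) ≈ -0.1133 → fails here (LHS ≠ RHS)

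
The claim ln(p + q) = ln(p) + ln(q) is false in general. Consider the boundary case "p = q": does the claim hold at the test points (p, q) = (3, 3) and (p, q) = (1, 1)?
No, fails at both test points

At (3, 3): LHS = ln(6) ≈ 1.792 ≠ RHS = 2·ln(3) ≈ 2.197
At (1, 1): LHS = ln(2) ≈ 0.6931 ≠ RHS = 0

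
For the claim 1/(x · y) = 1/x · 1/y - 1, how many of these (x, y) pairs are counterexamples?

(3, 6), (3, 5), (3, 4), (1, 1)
Testing each pair:
(3, 6): LHS = 1/18, RHS = -17/18 → counterexample
(3, 5): LHS = 1/15, RHS = -14/15 → counterexample
(3, 4): LHS = 1/12, RHS = -11/12 → counterexample
(1, 1): LHS = 1, RHS = 0 → counterexample

That makes 4 counterexamples.

Answer: 4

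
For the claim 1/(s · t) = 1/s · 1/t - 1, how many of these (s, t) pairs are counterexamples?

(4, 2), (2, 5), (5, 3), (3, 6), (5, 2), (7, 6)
6

Testing each pair:
(4, 2): LHS = 1/8, RHS = -7/8 → counterexample
(2, 5): LHS = 1/10, RHS = -9/10 → counterexample
(5, 3): LHS = 1/15, RHS = -14/15 → counterexample
(3, 6): LHS = 1/18, RHS = -17/18 → counterexample
(5, 2): LHS = 1/10, RHS = -9/10 → counterexample
(7, 6): LHS = 1/42, RHS = -41/42 → counterexample

That makes 6 counterexamples.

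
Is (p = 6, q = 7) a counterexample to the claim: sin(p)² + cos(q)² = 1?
Yes

Substituting p = 6, q = 7:
LHS = sin(6)² + cos(7)² ≈ 0.6464
RHS = 1

Since LHS ≠ RHS, this pair disproves the claim.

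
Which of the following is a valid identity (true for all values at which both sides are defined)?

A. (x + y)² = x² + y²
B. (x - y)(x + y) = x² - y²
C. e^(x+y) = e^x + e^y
A: fails at (3, 4) — LHS = 49, RHS = 25.
B: holds — e.g. at (3, 3), both sides equal 0.
C: fails at (1, 2) — LHS = e^3 ≈ 20.09, RHS = e + e^2 ≈ 10.11.

Answer: B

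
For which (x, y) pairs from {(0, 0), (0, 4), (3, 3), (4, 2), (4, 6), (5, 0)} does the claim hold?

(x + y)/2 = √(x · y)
Testing each pair:
(0, 0): LHS = 0, RHS = 0 → holds
(0, 4): LHS = 2, RHS = 0 → fails
(3, 3): LHS = 3, RHS = 3 → holds
(4, 2): LHS = 3, RHS = 2·√(2) ≈ 2.828 → fails
(4, 6): LHS = 5, RHS = 2·√(6) ≈ 4.899 → fails
(5, 0): LHS = 5/2, RHS = 0 → fails

2 of 6 pairs satisfy the claim.

Answer: (0, 0), (3, 3)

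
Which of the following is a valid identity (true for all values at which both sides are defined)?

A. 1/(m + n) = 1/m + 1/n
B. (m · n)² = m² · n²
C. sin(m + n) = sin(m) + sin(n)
A: fails at (1, 5) — LHS = 1/6, RHS = 6/5.
B: holds — e.g. at (2, 5), both sides equal 100.
C: fails at (5, 8) — LHS = sin(13) ≈ 0.4202, RHS = sin(5) + sin(8) ≈ 0.03043.

Answer: B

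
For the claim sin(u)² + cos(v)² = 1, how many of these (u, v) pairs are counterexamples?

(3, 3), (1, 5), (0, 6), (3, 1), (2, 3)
Testing each pair:
(3, 3): LHS = sin(3)² + cos(3)² = 1, RHS = 1 → satisfies claim
(1, 5): LHS = cos(5)² + sin(1)² ≈ 0.7885, RHS = 1 → counterexample
(0, 6): LHS = cos(6)² ≈ 0.9219, RHS = 1 → counterexample
(3, 1): LHS = sin(3)² + cos(1)² ≈ 0.3118, RHS = 1 → counterexample
(2, 3): LHS = sin(2)² + cos(3)² ≈ 1.807, RHS = 1 → counterexample

That makes 4 counterexamples.

Answer: 4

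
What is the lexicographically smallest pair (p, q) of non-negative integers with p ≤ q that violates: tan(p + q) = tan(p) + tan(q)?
At (0, 4): both sides equal tan(4) ≈ 1.158, so it holds there.
At (0, 6): both sides equal tan(6) ≈ -0.291, so it holds there.

Substituting (1, 1) into the claim:
LHS = tan(1 + 1) = tan(2) ≈ -2.185
RHS = tan(1) + tan(1) = 2·tan(1) ≈ 3.115

Since LHS ≠ RHS, this pair disproves the claim, and no lexicographically smaller pair (p ≤ q, non-negative integers) does.

For instance (5, 7) is also a counterexample (LHS = tan(12) ≈ -0.6359, RHS = tan(5) + tan(7) ≈ -2.509), but it's lexicographically larger.

Answer: (p, q) = (1, 1)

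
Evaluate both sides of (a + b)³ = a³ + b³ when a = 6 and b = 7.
LHS = (6 + 7)³ = 2197
RHS = 6³ + 7³ = 559

LHS ≠ RHS, so the equation does not hold here.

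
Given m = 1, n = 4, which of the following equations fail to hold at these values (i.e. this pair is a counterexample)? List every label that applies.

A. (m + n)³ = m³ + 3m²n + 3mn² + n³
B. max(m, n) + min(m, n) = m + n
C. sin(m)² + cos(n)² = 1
C

Evaluating each claim at the given values:
A. LHS = 125, RHS = 125 → holds here (LHS = RHS)
B. LHS = 5, RHS = 5 → holds here (LHS = RHS)
C. LHS = cos(4)² + sin(1)² ≈ 1.135, RHS = 1 → fails here (LHS ≠ RHS)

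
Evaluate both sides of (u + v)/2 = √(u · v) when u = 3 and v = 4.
LHS = (3 + 4)/2 = 7/2
RHS = √(3 · 4) = 2·√(3) ≈ 3.464

LHS ≠ RHS (they differ by about 0.0359), so the equation does not hold here.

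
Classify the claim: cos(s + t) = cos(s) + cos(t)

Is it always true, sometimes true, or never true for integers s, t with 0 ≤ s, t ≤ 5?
Never true

The claim fails for every pair in the range. For instance at (s, t) = (0, 3): LHS = cos(3) ≈ -0.99, RHS = cos(3) + 1 ≈ 0.01001.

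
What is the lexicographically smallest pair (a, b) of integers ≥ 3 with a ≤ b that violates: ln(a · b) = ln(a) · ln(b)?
(a, b) = (3, 3)

Substituting (3, 3) into the claim:
LHS = ln(3 · 3) = ln(9) ≈ 2.197
RHS = ln(3) · ln(3) = ln(3)² ≈ 1.207

Since LHS ≠ RHS, this pair disproves the claim, and no lexicographically smaller pair (a ≤ b, integers ≥ 3) does.

For instance (10, 10) is also a counterexample (LHS = ln(100) ≈ 4.605, RHS = ln(10)² ≈ 5.302), but it's lexicographically larger.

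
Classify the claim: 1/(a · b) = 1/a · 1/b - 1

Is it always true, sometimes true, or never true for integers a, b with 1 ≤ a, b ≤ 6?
The claim fails for every pair in the range. For instance at (a, b) = (6, 5): LHS = 1/30, RHS = -29/30.

Answer: Never true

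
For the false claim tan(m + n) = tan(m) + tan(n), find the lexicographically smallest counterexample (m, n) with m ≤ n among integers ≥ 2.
Substituting (2, 2) into the claim:
LHS = tan(2 + 2) = tan(4) ≈ 1.158
RHS = tan(2) + tan(2) = 2·tan(2) ≈ -4.37

Since LHS ≠ RHS, this pair disproves the claim, and no lexicographically smaller pair (m ≤ n, integers ≥ 2) does.

For instance (4, 4) is also a counterexample (LHS = tan(8) ≈ -6.8, RHS = 2·tan(4) ≈ 2.316), but it's lexicographically larger.

Answer: (m, n) = (2, 2)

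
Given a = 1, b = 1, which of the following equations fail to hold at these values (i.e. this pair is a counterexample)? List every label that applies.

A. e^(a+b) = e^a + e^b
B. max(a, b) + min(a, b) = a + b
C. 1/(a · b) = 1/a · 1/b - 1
Evaluating each claim at the given values:
A. LHS = e^2 ≈ 7.389, RHS = 2·e ≈ 5.437 → fails here (LHS ≠ RHS)
B. LHS = 2, RHS = 2 → holds here (LHS = RHS)
C. LHS = 1, RHS = 0 → fails here (LHS ≠ RHS)

Answer: A, C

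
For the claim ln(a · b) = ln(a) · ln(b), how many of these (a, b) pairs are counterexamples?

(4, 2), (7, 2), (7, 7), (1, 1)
Testing each pair:
(4, 2): LHS = ln(8) ≈ 2.079, RHS = ln(2)·ln(4) ≈ 0.9609 → counterexample
(7, 2): LHS = ln(14) ≈ 2.639, RHS = ln(2)·ln(7) ≈ 1.349 → counterexample
(7, 7): LHS = ln(49) ≈ 3.892, RHS = ln(7)² ≈ 3.787 → counterexample
(1, 1): LHS = 0, RHS = 0 → satisfies claim

That makes 3 counterexamples.

Answer: 3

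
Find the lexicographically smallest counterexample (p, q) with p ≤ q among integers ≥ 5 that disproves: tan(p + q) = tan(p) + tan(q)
(p, q) = (5, 5)

Substituting (5, 5) into the claim:
LHS = tan(5 + 5) = tan(10) ≈ 0.6484
RHS = tan(5) + tan(5) = 2·tan(5) ≈ -6.761

Since LHS ≠ RHS, this pair disproves the claim, and no lexicographically smaller pair (p ≤ q, integers ≥ 5) does.

For instance (5, 7) is also a counterexample (LHS = tan(12) ≈ -0.6359, RHS = tan(5) + tan(7) ≈ -2.509), but it's lexicographically larger.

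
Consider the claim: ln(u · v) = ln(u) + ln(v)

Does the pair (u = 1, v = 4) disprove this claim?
Substituting u = 1, v = 4:
LHS = ln(1 · 4) = ln(4) ≈ 1.386
RHS = ln(1) + ln(4) = ln(4) ≈ 1.386

The sides agree, so this pair does not disprove the claim.

Answer: No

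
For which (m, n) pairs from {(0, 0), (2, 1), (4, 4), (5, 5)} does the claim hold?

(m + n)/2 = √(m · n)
(0, 0), (4, 4), (5, 5)

Testing each pair:
(0, 0): LHS = 0, RHS = 0 → holds
(2, 1): LHS = 3/2, RHS = √(2) ≈ 1.414 → fails
(4, 4): LHS = 4, RHS = 4 → holds
(5, 5): LHS = 5, RHS = 5 → holds

3 of 4 pairs satisfy the claim.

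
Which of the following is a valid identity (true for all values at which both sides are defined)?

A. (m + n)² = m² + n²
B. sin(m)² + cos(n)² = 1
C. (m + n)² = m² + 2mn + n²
A: fails at (1, 5) — LHS = 36, RHS = 26.
B: fails at (1, 2) — LHS = cos(2)² + sin(1)² ≈ 0.8813, RHS = 1.
C: holds — e.g. at (4, 5), both sides equal 81.

Answer: C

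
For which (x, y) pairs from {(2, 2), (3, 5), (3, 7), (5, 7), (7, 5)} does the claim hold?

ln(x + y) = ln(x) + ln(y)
(2, 2)

Testing each pair:
(2, 2): LHS = ln(4) ≈ 1.386, RHS = 2·ln(2) ≈ 1.386 → holds
(3, 5): LHS = ln(8) ≈ 2.079, RHS = ln(3) + ln(5) ≈ 2.708 → fails
(3, 7): LHS = ln(10) ≈ 2.303, RHS = ln(3) + ln(7) ≈ 3.045 → fails
(5, 7): LHS = ln(12) ≈ 2.485, RHS = ln(5) + ln(7) ≈ 3.555 → fails
(7, 5): LHS = ln(12) ≈ 2.485, RHS = ln(5) + ln(7) ≈ 3.555 → fails

1 of 5 pairs satisfies the claim.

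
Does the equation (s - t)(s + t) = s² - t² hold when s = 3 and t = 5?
Substituting s = 3, t = 5:

LHS = (3 - 5)(3 + 5) = -16
RHS = 3² - 5² = -16

LHS = RHS, so the equation holds at this point.

Answer: Holds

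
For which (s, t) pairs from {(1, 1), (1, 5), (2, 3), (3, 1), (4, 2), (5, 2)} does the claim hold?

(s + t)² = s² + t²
Testing each pair:
(1, 1): LHS = 4, RHS = 2 → fails
(1, 5): LHS = 36, RHS = 26 → fails
(2, 3): LHS = 25, RHS = 13 → fails
(3, 1): LHS = 16, RHS = 10 → fails
(4, 2): LHS = 36, RHS = 20 → fails
(5, 2): LHS = 49, RHS = 29 → fails

No pair satisfies the claim.

Answer: None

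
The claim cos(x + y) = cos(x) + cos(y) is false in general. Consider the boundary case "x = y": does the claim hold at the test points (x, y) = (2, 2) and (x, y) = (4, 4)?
At (2, 2): LHS = cos(4) ≈ -0.6536 ≠ RHS = 2·cos(2) ≈ -0.8323
At (4, 4): LHS = cos(8) ≈ -0.1455 ≠ RHS = 2·cos(4) ≈ -1.307

Answer: No, fails at both test points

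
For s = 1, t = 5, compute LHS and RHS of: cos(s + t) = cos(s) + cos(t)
LHS = cos(1 + 5) = cos(6) ≈ 0.9602
RHS = cos(1) + cos(5) ≈ 0.824

LHS ≠ RHS (they differ by about 0.1362), so the equation does not hold here.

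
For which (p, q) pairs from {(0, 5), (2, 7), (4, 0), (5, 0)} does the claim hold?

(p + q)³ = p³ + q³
(0, 5), (4, 0), (5, 0)

Testing each pair:
(0, 5): LHS = 125, RHS = 125 → holds
(2, 7): LHS = 729, RHS = 351 → fails
(4, 0): LHS = 64, RHS = 64 → holds
(5, 0): LHS = 125, RHS = 125 → holds

3 of 4 pairs satisfy the claim.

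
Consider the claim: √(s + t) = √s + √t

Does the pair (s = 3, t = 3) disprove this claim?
Yes

Substituting s = 3, t = 3:
LHS = √(3 + 3) = √(6) ≈ 2.449
RHS = √3 + √3 = 2·√(3) ≈ 3.464

Since LHS ≠ RHS, this pair disproves the claim.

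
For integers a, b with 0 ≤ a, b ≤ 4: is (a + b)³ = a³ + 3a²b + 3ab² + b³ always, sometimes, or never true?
The identity holds for every pair in the range. For instance at (a, b) = (2, 0): both sides equal 8.

Answer: Always true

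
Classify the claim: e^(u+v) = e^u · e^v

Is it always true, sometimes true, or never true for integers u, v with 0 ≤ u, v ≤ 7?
The identity holds for every pair in the range. For instance at (u, v) = (2, 1): both sides equal e^3 ≈ 20.09.

Answer: Always true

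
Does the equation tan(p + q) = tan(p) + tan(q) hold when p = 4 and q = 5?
Substituting p = 4, q = 5:

LHS = tan(4 + 5) = tan(9) ≈ -0.4523
RHS = tan(4) + tan(5) ≈ -2.223

LHS ≠ RHS, so the equation does not hold at this point.

Answer: Fails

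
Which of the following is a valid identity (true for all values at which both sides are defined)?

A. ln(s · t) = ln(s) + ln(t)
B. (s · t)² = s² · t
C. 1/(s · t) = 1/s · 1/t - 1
A

A: holds — e.g. at (2, 2), both sides equal ln(4) ≈ 1.386.
B: fails at (1, 3) — LHS = 9, RHS = 3.
C: fails at (1, 3) — LHS = 1/3, RHS = -2/3.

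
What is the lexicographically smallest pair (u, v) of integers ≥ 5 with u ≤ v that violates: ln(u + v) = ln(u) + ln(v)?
(u, v) = (5, 5)

Substituting (5, 5) into the claim:
LHS = ln(5 + 5) = ln(10) ≈ 2.303
RHS = ln(5) + ln(5) = 2·ln(5) ≈ 3.219

Since LHS ≠ RHS, this pair disproves the claim, and no lexicographically smaller pair (u ≤ v, integers ≥ 5) does.

For instance (10, 10) is also a counterexample (LHS = ln(20) ≈ 2.996, RHS = 2·ln(10) ≈ 4.605), but it's lexicographically larger.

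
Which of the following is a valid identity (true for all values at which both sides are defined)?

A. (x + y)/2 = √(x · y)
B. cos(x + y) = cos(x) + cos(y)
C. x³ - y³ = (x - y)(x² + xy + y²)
A: fails at (3, 5) — LHS = 4, RHS = √(15) ≈ 3.873.
B: fails at (1, 4) — LHS = cos(5) ≈ 0.2837, RHS = cos(4) + cos(1) ≈ -0.1133.
C: holds — e.g. at (3, 4), both sides equal -37.

Answer: C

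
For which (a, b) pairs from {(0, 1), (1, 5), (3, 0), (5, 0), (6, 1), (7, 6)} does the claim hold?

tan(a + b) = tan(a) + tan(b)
(0, 1), (3, 0), (5, 0)

Testing each pair:
(0, 1): LHS = tan(1) ≈ 1.557, RHS = tan(1) ≈ 1.557 → holds
(1, 5): LHS = tan(6) ≈ -0.291, RHS = tan(5) + tan(1) ≈ -1.823 → fails
(3, 0): LHS = tan(3) ≈ -0.1425, RHS = tan(3) ≈ -0.1425 → holds
(5, 0): LHS = tan(5) ≈ -3.381, RHS = tan(5) ≈ -3.381 → holds
(6, 1): LHS = tan(7) ≈ 0.8714, RHS = tan(6) + tan(1) ≈ 1.266 → fails
(7, 6): LHS = tan(13) ≈ 0.463, RHS = tan(6) + tan(7) ≈ 0.5804 → fails

3 of 6 pairs satisfy the claim.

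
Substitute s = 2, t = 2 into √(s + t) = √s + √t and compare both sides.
LHS = √(2 + 2) = 2
RHS = √2 + √2 = 2·√(2) ≈ 2.828

LHS ≠ RHS (they differ by about 0.8284), so the equation does not hold here.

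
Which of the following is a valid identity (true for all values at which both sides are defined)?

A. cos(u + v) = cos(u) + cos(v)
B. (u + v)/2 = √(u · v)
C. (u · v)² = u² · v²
A: fails at (3, 5) — LHS = cos(8) ≈ -0.1455, RHS = cos(3) + cos(5) ≈ -0.7063.
B: fails at (1, 3) — LHS = 2, RHS = √(3) ≈ 1.732.
C: holds — e.g. at (6, 7), both sides equal 1764.

Answer: C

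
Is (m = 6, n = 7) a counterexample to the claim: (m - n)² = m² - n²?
Substituting m = 6, n = 7:
LHS = (6 - 7)² = 1
RHS = 6² - 7² = -13

Since LHS ≠ RHS, this pair disproves the claim.

Answer: Yes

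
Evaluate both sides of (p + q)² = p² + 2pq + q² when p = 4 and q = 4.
LHS = (4 + 4)² = 64
RHS = 4² + 2·4·4 + 4² = 64

LHS = RHS: the two sides agree.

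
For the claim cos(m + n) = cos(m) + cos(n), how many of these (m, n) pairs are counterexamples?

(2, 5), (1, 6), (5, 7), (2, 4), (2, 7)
5

Testing each pair:
(2, 5): LHS = cos(7) ≈ 0.7539, RHS = cos(2) + cos(5) ≈ -0.1325 → counterexample
(1, 6): LHS = cos(7) ≈ 0.7539, RHS = cos(1) + cos(6) ≈ 1.5 → counterexample
(5, 7): LHS = cos(12) ≈ 0.8439, RHS = cos(5) + cos(7) ≈ 1.038 → counterexample
(2, 4): LHS = cos(6) ≈ 0.9602, RHS = cos(4) + cos(2) ≈ -1.07 → counterexample
(2, 7): LHS = cos(9) ≈ -0.9111, RHS = cos(2) + cos(7) ≈ 0.3378 → counterexample

That makes 5 counterexamples.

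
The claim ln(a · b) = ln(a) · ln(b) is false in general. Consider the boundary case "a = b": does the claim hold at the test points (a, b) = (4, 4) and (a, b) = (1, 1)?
At (4, 4): LHS = ln(16) ≈ 2.773 ≠ RHS = ln(4)² ≈ 1.922
At (1, 1): LHS = 0, RHS = 0 → equal

Answer: Only at (1, 1)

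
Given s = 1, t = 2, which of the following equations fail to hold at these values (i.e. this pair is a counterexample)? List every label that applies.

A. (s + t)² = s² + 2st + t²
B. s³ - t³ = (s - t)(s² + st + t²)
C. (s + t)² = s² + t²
Evaluating each claim at the given values:
A. LHS = 9, RHS = 9 → holds here (LHS = RHS)
B. LHS = -7, RHS = -7 → holds here (LHS = RHS)
C. LHS = 9, RHS = 5 → fails here (LHS ≠ RHS)

Answer: C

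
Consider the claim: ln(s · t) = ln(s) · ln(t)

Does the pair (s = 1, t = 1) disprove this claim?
No

Substituting s = 1, t = 1:
LHS = ln(1 · 1) = 0
RHS = ln(1) · ln(1) = 0

The sides agree, so this pair does not disprove the claim.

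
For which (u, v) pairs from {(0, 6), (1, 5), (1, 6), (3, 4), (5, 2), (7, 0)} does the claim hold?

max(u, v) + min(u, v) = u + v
Testing each pair:
(0, 6): LHS = 6, RHS = 6 → holds
(1, 5): LHS = 6, RHS = 6 → holds
(1, 6): LHS = 7, RHS = 7 → holds
(3, 4): LHS = 7, RHS = 7 → holds
(5, 2): LHS = 7, RHS = 7 → holds
(7, 0): LHS = 7, RHS = 7 → holds

Every pair satisfies the claim.

Answer: All pairs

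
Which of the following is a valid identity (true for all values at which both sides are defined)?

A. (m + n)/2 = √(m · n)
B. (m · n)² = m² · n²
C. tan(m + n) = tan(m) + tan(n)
B

A: fails at (4, 6) — LHS = 5, RHS = 2·√(6) ≈ 4.899.
B: holds — e.g. at (2, 3), both sides equal 36.
C: fails at (4, 5) — LHS = tan(9) ≈ -0.4523, RHS = tan(5) + tan(4) ≈ -2.223.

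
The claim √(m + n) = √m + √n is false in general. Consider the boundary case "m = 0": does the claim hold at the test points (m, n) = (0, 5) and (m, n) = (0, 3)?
At (0, 5): LHS = √(5) ≈ 2.236, RHS = √(5) ≈ 2.236 → equal
At (0, 3): LHS = √(3) ≈ 1.732, RHS = √(3) ≈ 1.732 → equal

So the claim does hold at both of these boundary points, even though it is not an identity.

Answer: Yes, holds at both test points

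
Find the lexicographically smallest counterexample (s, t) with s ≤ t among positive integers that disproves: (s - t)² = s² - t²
At (1, 1): both sides equal 0, so it holds there.

Substituting (1, 2) into the claim:
LHS = (1 - 2)² = 1
RHS = 1² - 2² = -3

Since LHS ≠ RHS, this pair disproves the claim, and no lexicographically smaller pair (s ≤ t, positive integers) does.

For instance (4, 6) is also a counterexample (LHS = 4, RHS = -20), but it's lexicographically larger.

Answer: (s, t) = (1, 2)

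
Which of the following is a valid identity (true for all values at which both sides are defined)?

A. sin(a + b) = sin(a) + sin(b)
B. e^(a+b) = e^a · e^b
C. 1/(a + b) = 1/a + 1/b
A: fails at (3, 7) — LHS = sin(10) ≈ -0.544, RHS = sin(3) + sin(7) ≈ 0.7981.
B: holds — e.g. at (2, 7), both sides equal e^9 ≈ 8103.
C: fails at (3, 7) — LHS = 1/10, RHS = 10/21.

Answer: B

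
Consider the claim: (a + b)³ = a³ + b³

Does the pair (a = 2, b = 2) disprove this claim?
Substituting a = 2, b = 2:
LHS = (2 + 2)³ = 64
RHS = 2³ + 2³ = 16

Since LHS ≠ RHS, this pair disproves the claim.

Answer: Yes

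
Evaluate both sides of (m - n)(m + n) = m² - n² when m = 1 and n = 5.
LHS = (1 - 5)(1 + 5) = -24
RHS = 1² - 5² = -24

LHS = RHS: the two sides agree.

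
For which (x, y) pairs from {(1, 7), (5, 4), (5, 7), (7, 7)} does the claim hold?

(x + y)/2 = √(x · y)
Testing each pair:
(1, 7): LHS = 4, RHS = √(7) ≈ 2.646 → fails
(5, 4): LHS = 9/2, RHS = 2·√(5) ≈ 4.472 → fails
(5, 7): LHS = 6, RHS = √(35) ≈ 5.916 → fails
(7, 7): LHS = 7, RHS = 7 → holds

1 of 4 pairs satisfies the claim.

Answer: (7, 7)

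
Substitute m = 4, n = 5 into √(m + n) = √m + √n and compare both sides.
LHS = √(4 + 5) = 3
RHS = √4 + √5 = 2 + √(5) ≈ 4.236

LHS ≠ RHS (they differ by about 1.236), so the equation does not hold here.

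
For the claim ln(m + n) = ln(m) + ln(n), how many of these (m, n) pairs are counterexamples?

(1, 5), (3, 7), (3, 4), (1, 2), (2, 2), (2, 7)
Testing each pair:
(1, 5): LHS = ln(6) ≈ 1.792, RHS = ln(5) ≈ 1.609 → counterexample
(3, 7): LHS = ln(10) ≈ 2.303, RHS = ln(3) + ln(7) ≈ 3.045 → counterexample
(3, 4): LHS = ln(7) ≈ 1.946, RHS = ln(3) + ln(4) ≈ 2.485 → counterexample
(1, 2): LHS = ln(3) ≈ 1.099, RHS = ln(2) ≈ 0.6931 → counterexample
(2, 2): LHS = ln(4) ≈ 1.386, RHS = 2·ln(2) ≈ 1.386 → satisfies claim
(2, 7): LHS = ln(9) ≈ 2.197, RHS = ln(2) + ln(7) ≈ 2.639 → counterexample

That makes 5 counterexamples.

Answer: 5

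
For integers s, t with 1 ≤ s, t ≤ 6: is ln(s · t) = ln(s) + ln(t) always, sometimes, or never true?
Always true

The identity holds for every pair in the range. For instance at (s, t) = (4, 5): both sides equal ln(20) ≈ 2.996.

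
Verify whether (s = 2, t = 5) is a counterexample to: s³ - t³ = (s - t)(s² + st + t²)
No

Substituting s = 2, t = 5:
LHS = 2³ - 5³ = -117
RHS = (2 - 5)(2² + 2·5 + 5²) = -117

The sides agree, so this pair does not disprove the claim.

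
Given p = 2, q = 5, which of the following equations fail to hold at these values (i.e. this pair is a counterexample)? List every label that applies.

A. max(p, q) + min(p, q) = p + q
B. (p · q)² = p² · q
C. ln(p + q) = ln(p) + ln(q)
B, C

Evaluating each claim at the given values:
A. LHS = 7, RHS = 7 → holds here (LHS = RHS)
B. LHS = 100, RHS = 20 → fails here (LHS ≠ RHS)
C. LHS = ln(7) ≈ 1.946, RHS = ln(2) + ln(5) ≈ 2.303 → fails here (LHS ≠ RHS)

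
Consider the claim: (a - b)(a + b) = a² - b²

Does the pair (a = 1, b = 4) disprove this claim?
No

Substituting a = 1, b = 4:
LHS = (1 - 4)(1 + 4) = -15
RHS = 1² - 4² = -15

The sides agree, so this pair does not disprove the claim.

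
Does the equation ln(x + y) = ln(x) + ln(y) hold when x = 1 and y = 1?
Fails

Substituting x = 1, y = 1:

LHS = ln(1 + 1) = ln(2) ≈ 0.6931
RHS = ln(1) + ln(1) = 0

LHS ≠ RHS, so the equation does not hold at this point.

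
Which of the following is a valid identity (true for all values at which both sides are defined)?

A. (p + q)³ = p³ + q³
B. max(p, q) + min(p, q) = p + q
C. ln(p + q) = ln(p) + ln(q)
B

A: fails at (3, 5) — LHS = 512, RHS = 152.
B: holds — e.g. at (1, 5), both sides equal 6.
C: fails at (4, 4) — LHS = ln(8) ≈ 2.079, RHS = 2·ln(4) ≈ 2.773.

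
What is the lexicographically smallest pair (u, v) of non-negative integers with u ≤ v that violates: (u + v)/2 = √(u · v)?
(u, v) = (0, 1)

At (0, 0): both sides equal 0, so it holds there.

Substituting (0, 1) into the claim:
LHS = (0 + 1)/2 = 1/2
RHS = √(0 · 1) = 0

Since LHS ≠ RHS, this pair disproves the claim, and no lexicographically smaller pair (u ≤ v, non-negative integers) does.

For instance (4, 7) is also a counterexample (LHS = 11/2, RHS = 2·√(7) ≈ 5.292), but it's lexicographically larger.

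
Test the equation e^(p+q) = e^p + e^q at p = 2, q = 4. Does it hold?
Fails

Substituting p = 2, q = 4:

LHS = e^(2+4) = e^6 ≈ 403.4
RHS = e^2 + e^4 ≈ 61.99

LHS ≠ RHS, so the equation does not hold at this point.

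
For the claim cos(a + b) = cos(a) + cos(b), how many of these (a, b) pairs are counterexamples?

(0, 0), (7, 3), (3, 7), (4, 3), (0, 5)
5

Testing each pair:
(0, 0): LHS = 1, RHS = 2 → counterexample
(7, 3): LHS = cos(10) ≈ -0.8391, RHS = cos(3) + cos(7) ≈ -0.2361 → counterexample
(3, 7): LHS = cos(10) ≈ -0.8391, RHS = cos(3) + cos(7) ≈ -0.2361 → counterexample
(4, 3): LHS = cos(7) ≈ 0.7539, RHS = cos(3) + cos(4) ≈ -1.644 → counterexample
(0, 5): LHS = cos(5) ≈ 0.2837, RHS = cos(5) + 1 ≈ 1.284 → counterexample

That makes 5 counterexamples.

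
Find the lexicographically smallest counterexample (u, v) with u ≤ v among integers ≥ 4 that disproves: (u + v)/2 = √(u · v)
Substituting (4, 5) into the claim:
LHS = (4 + 5)/2 = 9/2
RHS = √(4 · 5) = 2·√(5) ≈ 4.472

Since LHS ≠ RHS, this pair disproves the claim, and no lexicographically smaller pair (u ≤ v, integers ≥ 4) does.

For instance (5, 10) is also a counterexample (LHS = 15/2, RHS = 5·√(2) ≈ 7.071), but it's lexicographically larger.

Answer: (u, v) = (4, 5)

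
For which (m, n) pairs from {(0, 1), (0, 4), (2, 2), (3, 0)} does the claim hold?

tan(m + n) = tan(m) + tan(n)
Testing each pair:
(0, 1): LHS = tan(1) ≈ 1.557, RHS = tan(1) ≈ 1.557 → holds
(0, 4): LHS = tan(4) ≈ 1.158, RHS = tan(4) ≈ 1.158 → holds
(2, 2): LHS = tan(4) ≈ 1.158, RHS = 2·tan(2) ≈ -4.37 → fails
(3, 0): LHS = tan(3) ≈ -0.1425, RHS = tan(3) ≈ -0.1425 → holds

3 of 4 pairs satisfy the claim.

Answer: (0, 1), (0, 4), (3, 0)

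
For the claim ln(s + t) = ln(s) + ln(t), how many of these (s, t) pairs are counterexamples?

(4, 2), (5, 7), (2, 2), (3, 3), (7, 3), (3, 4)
5

Testing each pair:
(4, 2): LHS = ln(6) ≈ 1.792, RHS = ln(2) + ln(4) ≈ 2.079 → counterexample
(5, 7): LHS = ln(12) ≈ 2.485, RHS = ln(5) + ln(7) ≈ 3.555 → counterexample
(2, 2): LHS = ln(4) ≈ 1.386, RHS = 2·ln(2) ≈ 1.386 → satisfies claim
(3, 3): LHS = ln(6) ≈ 1.792, RHS = 2·ln(3) ≈ 2.197 → counterexample
(7, 3): LHS = ln(10) ≈ 2.303, RHS = ln(3) + ln(7) ≈ 3.045 → counterexample
(3, 4): LHS = ln(7) ≈ 1.946, RHS = ln(3) + ln(4) ≈ 2.485 → counterexample

That makes 5 counterexamples.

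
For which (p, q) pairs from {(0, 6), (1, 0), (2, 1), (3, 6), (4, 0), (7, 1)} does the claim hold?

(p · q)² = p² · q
(0, 6), (1, 0), (2, 1), (4, 0), (7, 1)

Testing each pair:
(0, 6): LHS = 0, RHS = 0 → holds
(1, 0): LHS = 0, RHS = 0 → holds
(2, 1): LHS = 4, RHS = 4 → holds
(3, 6): LHS = 324, RHS = 54 → fails
(4, 0): LHS = 0, RHS = 0 → holds
(7, 1): LHS = 49, RHS = 49 → holds

5 of 6 pairs satisfy the claim.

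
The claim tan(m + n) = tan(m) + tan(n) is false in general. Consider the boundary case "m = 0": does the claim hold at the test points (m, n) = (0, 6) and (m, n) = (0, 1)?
Yes, holds at both test points

At (0, 6): LHS = tan(6) ≈ -0.291, RHS = tan(6) ≈ -0.291 → equal
At (0, 1): LHS = tan(1) ≈ 1.557, RHS = tan(1) ≈ 1.557 → equal

So the claim does hold at both of these boundary points, even though it is not an identity.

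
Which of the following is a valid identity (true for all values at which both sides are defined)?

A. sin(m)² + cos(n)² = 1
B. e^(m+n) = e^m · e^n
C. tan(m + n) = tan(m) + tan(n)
A: fails at (2, 5) — LHS = cos(5)² + sin(2)² ≈ 0.9073, RHS = 1.
B: holds — e.g. at (2, 2), both sides equal e^4 ≈ 54.6.
C: fails at (2, 5) — LHS = tan(7) ≈ 0.8714, RHS = tan(5) + tan(2) ≈ -5.566.

Answer: B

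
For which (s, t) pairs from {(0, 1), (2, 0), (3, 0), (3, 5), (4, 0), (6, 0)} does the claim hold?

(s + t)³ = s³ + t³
(0, 1), (2, 0), (3, 0), (4, 0), (6, 0)

Testing each pair:
(0, 1): LHS = 1, RHS = 1 → holds
(2, 0): LHS = 8, RHS = 8 → holds
(3, 0): LHS = 27, RHS = 27 → holds
(3, 5): LHS = 512, RHS = 152 → fails
(4, 0): LHS = 64, RHS = 64 → holds
(6, 0): LHS = 216, RHS = 216 → holds

5 of 6 pairs satisfy the claim.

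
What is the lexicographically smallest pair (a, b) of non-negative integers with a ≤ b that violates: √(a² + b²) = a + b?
(a, b) = (1, 1)

Substituting (1, 1) into the claim:
LHS = √(1² + 1²) = √(2) ≈ 1.414
RHS = 1 + 1 = 2

Since LHS ≠ RHS, this pair disproves the claim, and no lexicographically smaller pair (a ≤ b, non-negative integers) does.

For instance (2, 3) is also a counterexample (LHS = √(13) ≈ 3.606, RHS = 5), but it's lexicographically larger.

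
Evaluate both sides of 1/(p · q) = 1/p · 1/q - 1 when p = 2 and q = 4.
LHS = 1/(2 · 4) = 1/8
RHS = 1/2 · 1/4 - 1 = -7/8

LHS ≠ RHS, so the equation does not hold here.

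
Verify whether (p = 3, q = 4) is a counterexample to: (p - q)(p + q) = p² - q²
No

Substituting p = 3, q = 4:
LHS = (3 - 4)(3 + 4) = -7
RHS = 3² - 4² = -7

The sides agree, so this pair does not disprove the claim.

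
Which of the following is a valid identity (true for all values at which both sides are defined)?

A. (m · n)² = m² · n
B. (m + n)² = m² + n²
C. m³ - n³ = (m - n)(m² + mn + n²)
A: fails at (4, 5) — LHS = 400, RHS = 80.
B: fails at (1, 1) — LHS = 4, RHS = 2.
C: holds — e.g. at (3, 7), both sides equal -316.

Answer: C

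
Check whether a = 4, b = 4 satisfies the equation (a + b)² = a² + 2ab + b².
Holds

Substituting a = 4, b = 4:

LHS = (4 + 4)² = 64
RHS = 4² + 2·4·4 + 4² = 64

LHS = RHS, so the equation holds at this point.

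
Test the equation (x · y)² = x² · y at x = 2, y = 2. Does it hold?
Fails

Substituting x = 2, y = 2:

LHS = (2 · 2)² = 16
RHS = 2² · 2 = 8

LHS ≠ RHS, so the equation does not hold at this point.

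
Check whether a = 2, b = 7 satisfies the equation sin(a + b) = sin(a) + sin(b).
Substituting a = 2, b = 7:

LHS = sin(2 + 7) = sin(9) ≈ 0.4121
RHS = sin(2) + sin(7) ≈ 1.566

LHS ≠ RHS, so the equation does not hold at this point.

Answer: Fails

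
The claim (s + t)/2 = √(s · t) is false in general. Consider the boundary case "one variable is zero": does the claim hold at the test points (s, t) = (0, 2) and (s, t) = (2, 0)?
No, fails at both test points

At (0, 2): LHS = 1 ≠ RHS = 0
At (2, 0): LHS = 1 ≠ RHS = 0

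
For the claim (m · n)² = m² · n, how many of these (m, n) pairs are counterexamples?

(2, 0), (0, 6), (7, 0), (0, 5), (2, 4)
Testing each pair:
(2, 0): LHS = 0, RHS = 0 → satisfies claim
(0, 6): LHS = 0, RHS = 0 → satisfies claim
(7, 0): LHS = 0, RHS = 0 → satisfies claim
(0, 5): LHS = 0, RHS = 0 → satisfies claim
(2, 4): LHS = 64, RHS = 16 → counterexample

That makes 1 counterexample.

Answer: 1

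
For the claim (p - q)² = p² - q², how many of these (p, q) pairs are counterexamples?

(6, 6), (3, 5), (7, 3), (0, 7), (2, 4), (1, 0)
Testing each pair:
(6, 6): LHS = 0, RHS = 0 → satisfies claim
(3, 5): LHS = 4, RHS = -16 → counterexample
(7, 3): LHS = 16, RHS = 40 → counterexample
(0, 7): LHS = 49, RHS = -49 → counterexample
(2, 4): LHS = 4, RHS = -12 → counterexample
(1, 0): LHS = 1, RHS = 1 → satisfies claim

That makes 4 counterexamples.

Answer: 4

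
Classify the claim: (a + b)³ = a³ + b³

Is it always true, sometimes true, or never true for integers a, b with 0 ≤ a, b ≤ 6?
It holds at (a, b) = (0, 3) (both sides equal 27), but fails at (a, b) = (3, 1) (LHS = 64, RHS = 28).

Answer: Sometimes true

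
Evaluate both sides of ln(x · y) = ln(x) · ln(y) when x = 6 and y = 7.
LHS = ln(6 · 7) = ln(42) ≈ 3.738
RHS = ln(6) · ln(7) ≈ 3.487

LHS ≠ RHS (they differ by about 0.2511), so the equation does not hold here.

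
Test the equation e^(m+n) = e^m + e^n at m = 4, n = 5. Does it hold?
Substituting m = 4, n = 5:

LHS = e^(4+5) = e^9 ≈ 8103
RHS = e^4 + e^5 ≈ 203

LHS ≠ RHS, so the equation does not hold at this point.

Answer: Fails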